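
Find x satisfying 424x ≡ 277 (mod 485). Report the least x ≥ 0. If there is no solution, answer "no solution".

First find gcd(424, 485):
485 = 1·424 + 61
424 = 6·61 + 58
61 = 1·58 + 3
58 = 19·3 + 1
3 = 3·1 + 0
gcd = 1, so a unique solution mod 485 exists.
Back-substitute for the Bézout coefficients:
1 = 58 − 19·3
1 = −19·61 + 20·58
1 = 20·424 − 139·61
1 = −139·485 + 159·424
So 424·(159) ≡ 1 (mod 485), giving 424⁻¹ ≡ 159.
x ≡ 424⁻¹·277 ≡ 159·277 ≡ 393 (mod 485).

393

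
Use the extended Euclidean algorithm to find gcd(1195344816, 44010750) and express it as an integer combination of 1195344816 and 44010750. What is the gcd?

6

Euclidean algorithm:
1195344816 = 27×44010750 + 7054566
44010750 = 6×7054566 + 1683354
7054566 = 4×1683354 + 321150
1683354 = 5×321150 + 77604
321150 = 4×77604 + 10734
77604 = 7×10734 + 2466
10734 = 4×2466 + 870
2466 = 2×870 + 726
870 = 1×726 + 144
726 = 5×144 + 6
144 = 24×6 + 0
gcd(1195344816, 44010750) = 6.
Working backward:
6 = 726 − 5·144
6 = −5·870 + 6·726
6 = 6·2466 − 17·870
6 = −17·10734 + 74·2466
6 = 74·77604 − 535·10734
6 = −535·321150 + 2214·77604
6 = 2214·1683354 − 11605·321150
6 = −11605·7054566 + 48634·1683354
6 = 48634·44010750 − 303409·7054566
6 = −303409·1195344816 + 8240677·44010750
So 6 = (-303409)·1195344816 + (8240677)·44010750.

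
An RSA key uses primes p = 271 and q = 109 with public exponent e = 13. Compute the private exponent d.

φ(n) = (p−1)(q−1) = 270·108 = 29160.
Need d with 13·d ≡ 1 (mod 29160). Apply the extended Euclidean algorithm:
29160 = 2243×13 + 1
13 = 13×1 + 0
Back-substitute:
1 = 29160 − 2243·13
So 13·(-2243) ≡ 1 (mod 29160), hence d ≡ -2243 ≡ 26917 (mod 29160).

26917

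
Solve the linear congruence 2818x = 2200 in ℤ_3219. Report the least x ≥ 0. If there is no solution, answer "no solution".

First find gcd(2818, 3219):
3219 = 1·2818 + 401
2818 = 7·401 + 11
401 = 36·11 + 5
11 = 2·5 + 1
5 = 5·1 + 0
gcd = 1, so a unique solution mod 3219 exists.
Back-substitute for the Bézout coefficients:
1 = 11 − 2·5
1 = −2·401 + 73·11
1 = 73·2818 − 513·401
1 = −513·3219 + 586·2818
So 2818·(586) ≡ 1 (mod 3219), giving 2818⁻¹ ≡ 586.
x ≡ 2818⁻¹·2200 ≡ 586·2200 ≡ 1600 (mod 3219).

1600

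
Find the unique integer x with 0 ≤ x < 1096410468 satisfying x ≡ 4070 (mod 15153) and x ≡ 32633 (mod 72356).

812735225

Write x = 4070 + 15153·k. Then 15153·k ≡ 32633 − 4070 ≡ 28563 (mod 72356).
Need 15153⁻¹ mod 72356. Extended Euclid on (72356, 15153):
72356 = 4*15153 + 11744
15153 = 1*11744 + 3409
11744 = 3*3409 + 1517
3409 = 2*1517 + 375
1517 = 4*375 + 17
375 = 22*17 + 1
17 = 17*1 + 0
Back-substitute:
1 = 375 − 22·17
1 = −22·1517 + 89·375
1 = 89·3409 − 200·1517
1 = −200·11744 + 689·3409
1 = 689·15153 − 889·11744
1 = −889·72356 + 4245·15153
15153⁻¹ ≡ 4245 (mod 72356), so k ≡ 4245·28563 ≡ 53635 (mod 72356).
x = 4070 + 15153·53635 = 812735225.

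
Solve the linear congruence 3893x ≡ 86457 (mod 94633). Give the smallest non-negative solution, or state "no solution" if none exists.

81480

First find gcd(3893, 94633):
94633 = 24×3893 + 1201
3893 = 3×1201 + 290
1201 = 4×290 + 41
290 = 7×41 + 3
41 = 13×3 + 2
3 = 1×2 + 1
2 = 2×1 + 0
gcd = 1, so a unique solution mod 94633 exists.
Back-substitute for the Bézout coefficients:
1 = 3 − 2
1 = −41 + 14·3
1 = 14·290 − 99·41
1 = −99·1201 + 410·290
1 = 410·3893 − 1329·1201
1 = −1329·94633 + 32306·3893
So 3893·(32306) ≡ 1 (mod 94633), giving 3893⁻¹ ≡ 32306.
x ≡ 3893⁻¹·86457 ≡ 32306·86457 ≡ 81480 (mod 94633).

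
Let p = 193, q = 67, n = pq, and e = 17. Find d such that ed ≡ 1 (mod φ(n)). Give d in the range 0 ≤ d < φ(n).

φ(n) = (p−1)(q−1) = 192·66 = 12672.
Need d with 17·d ≡ 1 (mod 12672). Apply the extended Euclidean algorithm:
12672 = 745·17 + 7
17 = 2·7 + 3
7 = 2·3 + 1
3 = 3·1 + 0
Back-substitute:
1 = 7 − 2·3
1 = −2·17 + 5·7
1 = 5·12672 − 3727·17
So 17·(-3727) ≡ 1 (mod 12672), hence d ≡ -3727 ≡ 8945 (mod 12672).

8945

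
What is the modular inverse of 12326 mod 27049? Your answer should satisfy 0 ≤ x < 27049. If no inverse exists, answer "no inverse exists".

2697

gcd(27049, 12326) by repeated division:
27049 = 2·12326 + 2397
12326 = 5·2397 + 341
2397 = 7·341 + 10
341 = 34·10 + 1
10 = 10·1 + 0
Since gcd(12326, 27049) = 1, back-substitute to write 1 as a combination:
1 = 341 − 34·10
1 = −34·2397 + 239·341
1 = 239·12326 − 1229·2397
1 = −1229·27049 + 2697·12326
So 12326·2697 ≡ 1 (mod 27049).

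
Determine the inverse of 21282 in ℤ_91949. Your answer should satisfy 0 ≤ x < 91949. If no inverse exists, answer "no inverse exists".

Run Euclid on (91949, 21282):
91949 = 4*21282 + 6821
21282 = 3*6821 + 819
6821 = 8*819 + 269
819 = 3*269 + 12
269 = 22*12 + 5
12 = 2*5 + 2
5 = 2*2 + 1
2 = 2*1 + 0
Since gcd(21282, 91949) = 1, back-substitute to write 1 as a combination:
1 = 5 − 2·2
1 = −2·12 + 5·5
1 = 5·269 − 112·12
1 = −112·819 + 341·269
1 = 341·6821 − 2840·819
1 = −2840·21282 + 8861·6821
1 = 8861·91949 − 38284·21282
So 21282·(-38284) ≡ 1 (mod 91949), and -38284 ≡ 53665 (mod 91949).

53665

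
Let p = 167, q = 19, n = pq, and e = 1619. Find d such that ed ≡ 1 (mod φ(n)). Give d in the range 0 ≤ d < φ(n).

251

φ(n) = (p−1)(q−1) = 166·18 = 2988.
Need d with 1619·d ≡ 1 (mod 2988). Apply the extended Euclidean algorithm:
2988 = 1*1619 + 1369
1619 = 1*1369 + 250
1369 = 5*250 + 119
250 = 2*119 + 12
119 = 9*12 + 11
12 = 1*11 + 1
11 = 11*1 + 0
Back-substitute:
1 = 12 − 11
1 = −119 + 10·12
1 = 10·250 − 21·119
1 = −21·1369 + 115·250
1 = 115·1619 − 136·1369
1 = −136·2988 + 251·1619
So 1619·251 ≡ 1 (mod 2988), hence d = 251.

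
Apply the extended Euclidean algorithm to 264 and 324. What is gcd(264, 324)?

Repeated division:
324 = 1*264 + 60
264 = 4*60 + 24
60 = 2*24 + 12
24 = 2*12 + 0
gcd(264, 324) = 12.
Back-substituting:
12 = 60 − 2·24
12 = −2·264 + 9·60
12 = 9·324 − 11·264
So 12 = (9)·324 + (-11)·264.

12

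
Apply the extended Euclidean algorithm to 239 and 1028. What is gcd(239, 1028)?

Repeated division:
1028 = 4*239 + 72
239 = 3*72 + 23
72 = 3*23 + 3
23 = 7*3 + 2
3 = 1*2 + 1
2 = 2*1 + 0
gcd(239, 1028) = 1.
Express as a combination:
1 = 3 − 2
1 = −23 + 8·3
1 = 8·72 − 25·23
1 = −25·239 + 83·72
1 = 83·1028 − 357·239
So 1 = (83)·1028 + (-357)·239.

1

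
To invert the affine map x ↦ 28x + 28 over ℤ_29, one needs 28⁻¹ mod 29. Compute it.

Run Euclid on (29, 28):
29 = 1·28 + 1
28 = 28·1 + 0
The gcd is 1. Working backward:
1 = 29 − 28
So 28·(-1) ≡ 1 (mod 29), and -1 ≡ 28 (mod 29).

28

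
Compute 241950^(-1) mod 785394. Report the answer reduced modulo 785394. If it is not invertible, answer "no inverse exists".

Compute gcd(241950, 785394):
785394 = 3*241950 + 59544
241950 = 4*59544 + 3774
59544 = 15*3774 + 2934
3774 = 1*2934 + 840
2934 = 3*840 + 414
840 = 2*414 + 12
414 = 34*12 + 6
12 = 2*6 + 0
Since gcd = 6 > 1, 241950 is not a unit mod 785394.

no inverse exists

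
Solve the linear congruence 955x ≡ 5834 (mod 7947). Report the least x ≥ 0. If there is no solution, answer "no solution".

First find gcd(955, 7947):
7947 = 8*955 + 307
955 = 3*307 + 34
307 = 9*34 + 1
34 = 34*1 + 0
gcd = 1, so a unique solution mod 7947 exists.
Back-substitute for the Bézout coefficients:
1 = 307 − 9·34
1 = −9·955 + 28·307
1 = 28·7947 − 233·955
So 955·(-233) ≡ 1 (mod 7947), giving 955⁻¹ ≡ 7714.
x ≡ 955⁻¹·5834 ≡ 7714·5834 ≡ 7562 (mod 7947).

7562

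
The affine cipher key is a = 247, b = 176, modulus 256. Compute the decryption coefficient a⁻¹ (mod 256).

Run Euclid on (256, 247):
256 = 1×247 + 9
247 = 27×9 + 4
9 = 2×4 + 1
4 = 4×1 + 0
Since gcd(247, 256) = 1, back-substitute to write 1 as a combination:
1 = 9 − 2·4
1 = −2·247 + 55·9
1 = 55·256 − 57·247
Thus 247·(-57) ≡ 1 (mod 256); reducing, -57 mod 256 = 199.

199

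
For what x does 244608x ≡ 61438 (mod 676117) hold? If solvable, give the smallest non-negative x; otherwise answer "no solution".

First find gcd(244608, 676117):
676117 = 2×244608 + 186901
244608 = 1×186901 + 57707
186901 = 3×57707 + 13780
57707 = 4×13780 + 2587
13780 = 5×2587 + 845
2587 = 3×845 + 52
845 = 16×52 + 13
52 = 4×13 + 0
gcd = 13 and 13 | 61438, so solutions exist. Divide through by 13: 18816x ≡ 4726 (mod 52009).
Now find 18816⁻¹ mod 52009:
52009 = 2*18816 + 14377
18816 = 1*14377 + 4439
14377 = 3*4439 + 1060
4439 = 4*1060 + 199
1060 = 5*199 + 65
199 = 3*65 + 4
65 = 16*4 + 1
4 = 4*1 + 0
Back-substitute:
1 = 65 − 16·4
1 = −16·199 + 49·65
1 = 49·1060 − 261·199
1 = −261·4439 + 1093·1060
1 = 1093·14377 − 3540·4439
1 = −3540·18816 + 4633·14377
1 = 4633·52009 − 12806·18816
So 18816·(-12806) ≡ 1 (mod 52009), i.e. 18816⁻¹ ≡ 39203.
Then x ≡ 39203·4726 ≡ 17320 (mod 52009); the smallest non-negative solution is x = 17320.

17320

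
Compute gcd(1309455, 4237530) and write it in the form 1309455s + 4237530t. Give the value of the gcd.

Apply Euclid's algorithm to 4237530 and 1309455:
4237530 = 3·1309455 + 309165
1309455 = 4·309165 + 72795
309165 = 4·72795 + 17985
72795 = 4·17985 + 855
17985 = 21·855 + 30
855 = 28·30 + 15
30 = 2·15 + 0
gcd(1309455, 4237530) = 15.
Working backward:
15 = 855 − 28·30
15 = −28·17985 + 589·855
15 = 589·72795 − 2384·17985
15 = −2384·309165 + 10125·72795
15 = 10125·1309455 − 42884·309165
15 = −42884·4237530 + 138777·1309455
So 15 = (-42884)·4237530 + (138777)·1309455.

15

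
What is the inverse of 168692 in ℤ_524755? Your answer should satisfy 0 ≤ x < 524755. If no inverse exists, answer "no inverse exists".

355858

Extended Euclidean algorithm:
524755 = 3×168692 + 18679
168692 = 9×18679 + 581
18679 = 32×581 + 87
581 = 6×87 + 59
87 = 1×59 + 28
59 = 2×28 + 3
28 = 9×3 + 1
3 = 3×1 + 0
The gcd is 1. Working backward:
1 = 28 − 9·3
1 = −9·59 + 19·28
1 = 19·87 − 28·59
1 = −28·581 + 187·87
1 = 187·18679 − 6012·581
1 = −6012·168692 + 54295·18679
1 = 54295·524755 − 168897·168692
Thus 168692·(-168897) ≡ 1 (mod 524755); reducing, -168897 mod 524755 = 355858.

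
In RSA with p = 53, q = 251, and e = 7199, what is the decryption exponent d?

2799

φ(n) = (p−1)(q−1) = 52·250 = 13000.
Need d with 7199·d ≡ 1 (mod 13000). Apply the extended Euclidean algorithm:
13000 = 1×7199 + 5801
7199 = 1×5801 + 1398
5801 = 4×1398 + 209
1398 = 6×209 + 144
209 = 1×144 + 65
144 = 2×65 + 14
65 = 4×14 + 9
14 = 1×9 + 5
9 = 1×5 + 4
5 = 1×4 + 1
4 = 4×1 + 0
Back-substitute:
1 = 5 − 4
1 = −9 + 2·5
1 = 2·14 − 3·9
1 = −3·65 + 14·14
1 = 14·144 − 31·65
1 = −31·209 + 45·144
1 = 45·1398 − 301·209
1 = −301·5801 + 1249·1398
1 = 1249·7199 − 1550·5801
1 = −1550·13000 + 2799·7199
So 7199·2799 ≡ 1 (mod 13000), hence d = 2799.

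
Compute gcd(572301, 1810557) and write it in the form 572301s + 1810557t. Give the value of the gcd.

Repeated division:
1810557 = 3×572301 + 93654
572301 = 6×93654 + 10377
93654 = 9×10377 + 261
10377 = 39×261 + 198
261 = 1×198 + 63
198 = 3×63 + 9
63 = 7×9 + 0
gcd(572301, 1810557) = 9.
Working backward:
9 = 198 − 3·63
9 = −3·261 + 4·198
9 = 4·10377 − 159·261
9 = −159·93654 + 1435·10377
9 = 1435·572301 − 8769·93654
9 = −8769·1810557 + 27742·572301
So 9 = (-8769)·1810557 + (27742)·572301.

9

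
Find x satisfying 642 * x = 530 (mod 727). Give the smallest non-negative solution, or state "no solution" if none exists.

First find gcd(642, 727):
727 = 1·642 + 85
642 = 7·85 + 47
85 = 1·47 + 38
47 = 1·38 + 9
38 = 4·9 + 2
9 = 4·2 + 1
2 = 2·1 + 0
gcd = 1, so a unique solution mod 727 exists.
Back-substitute for the Bézout coefficients:
1 = 9 − 4·2
1 = −4·38 + 17·9
1 = 17·47 − 21·38
1 = −21·85 + 38·47
1 = 38·642 − 287·85
1 = −287·727 + 325·642
So 642·(325) ≡ 1 (mod 727), giving 642⁻¹ ≡ 325.
x ≡ 642⁻¹·530 ≡ 325·530 ≡ 678 (mod 727).

678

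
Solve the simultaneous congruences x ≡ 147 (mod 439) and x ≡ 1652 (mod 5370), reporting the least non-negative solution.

1424702

Write x = 147 + 439·k. Then 439·k ≡ 1652 − 147 ≡ 1505 (mod 5370).
Need 439⁻¹ mod 5370. Extended Euclid on (5370, 439):
5370 = 12·439 + 102
439 = 4·102 + 31
102 = 3·31 + 9
31 = 3·9 + 4
9 = 2·4 + 1
4 = 4·1 + 0
Back-substitute:
1 = 9 − 2·4
1 = −2·31 + 7·9
1 = 7·102 − 23·31
1 = −23·439 + 99·102
1 = 99·5370 − 1211·439
439⁻¹ ≡ 4159 (mod 5370), so k ≡ 4159·1505 ≡ 3245 (mod 5370).
x = 147 + 439·3245 = 1424702.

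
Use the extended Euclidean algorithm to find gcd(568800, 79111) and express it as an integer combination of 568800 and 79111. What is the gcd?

1

Euclidean algorithm:
568800 = 7*79111 + 15023
79111 = 5*15023 + 3996
15023 = 3*3996 + 3035
3996 = 1*3035 + 961
3035 = 3*961 + 152
961 = 6*152 + 49
152 = 3*49 + 5
49 = 9*5 + 4
5 = 1*4 + 1
4 = 4*1 + 0
gcd(568800, 79111) = 1.
Express as a combination:
1 = 5 − 4
1 = −49 + 10·5
1 = 10·152 − 31·49
1 = −31·961 + 196·152
1 = 196·3035 − 619·961
1 = −619·3996 + 815·3035
1 = 815·15023 − 3064·3996
1 = −3064·79111 + 16135·15023
1 = 16135·568800 − 116009·79111
So 1 = (16135)·568800 + (-116009)·79111.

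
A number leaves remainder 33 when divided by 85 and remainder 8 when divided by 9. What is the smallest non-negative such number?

Write x = 33 + 85·k. Then 85·k ≡ 8 − 33 ≡ 2 (mod 9).
Need 85⁻¹ mod 9. Extended Euclid on (9, 4):
9 = 2*4 + 1
4 = 4*1 + 0
Back-substitute:
1 = 9 − 2·4
85⁻¹ ≡ 7 (mod 9), so k ≡ 7·2 ≡ 5 (mod 9).
x = 33 + 85·5 = 458.

458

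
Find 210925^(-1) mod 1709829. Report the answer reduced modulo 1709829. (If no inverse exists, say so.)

no inverse exists

Compute gcd(210925, 1709829):
1709829 = 8*210925 + 22429
210925 = 9*22429 + 9064
22429 = 2*9064 + 4301
9064 = 2*4301 + 462
4301 = 9*462 + 143
462 = 3*143 + 33
143 = 4*33 + 11
33 = 3*11 + 0
The gcd is 11, not 1, hence no inverse exists.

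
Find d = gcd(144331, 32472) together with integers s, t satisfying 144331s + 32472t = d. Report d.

Euclidean algorithm:
144331 = 4×32472 + 14443
32472 = 2×14443 + 3586
14443 = 4×3586 + 99
3586 = 36×99 + 22
99 = 4×22 + 11
22 = 2×11 + 0
gcd(144331, 32472) = 11.
Back-substituting:
11 = 99 − 4·22
11 = −4·3586 + 145·99
11 = 145·14443 − 584·3586
11 = −584·32472 + 1313·14443
11 = 1313·144331 − 5836·32472
So 11 = (1313)·144331 + (-5836)·32472.

11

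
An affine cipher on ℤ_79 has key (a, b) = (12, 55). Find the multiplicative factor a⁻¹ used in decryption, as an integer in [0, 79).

33

Run Euclid on (79, 12):
79 = 6*12 + 7
12 = 1*7 + 5
7 = 1*5 + 2
5 = 2*2 + 1
2 = 2*1 + 0
gcd = 1, so the inverse exists. Back-substitute:
1 = 5 − 2·2
1 = −2·7 + 3·5
1 = 3·12 − 5·7
1 = −5·79 + 33·12
So 12·33 ≡ 1 (mod 79).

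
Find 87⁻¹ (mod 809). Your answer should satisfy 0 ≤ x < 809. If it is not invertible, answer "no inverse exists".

93

Run Euclid on (809, 87):
809 = 9*87 + 26
87 = 3*26 + 9
26 = 2*9 + 8
9 = 1*8 + 1
8 = 8*1 + 0
Since gcd(87, 809) = 1, back-substitute to write 1 as a combination:
1 = 9 − 8
1 = −26 + 3·9
1 = 3·87 − 10·26
1 = −10·809 + 93·87
So 87·93 ≡ 1 (mod 809).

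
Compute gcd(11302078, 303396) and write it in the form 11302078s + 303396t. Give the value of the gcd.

2

Apply Euclid's algorithm to 11302078 and 303396:
11302078 = 37·303396 + 76426
303396 = 3·76426 + 74118
76426 = 1·74118 + 2308
74118 = 32·2308 + 262
2308 = 8·262 + 212
262 = 1·212 + 50
212 = 4·50 + 12
50 = 4·12 + 2
12 = 6·2 + 0
gcd(11302078, 303396) = 2.
Express as a combination:
2 = 50 − 4·12
2 = −4·212 + 17·50
2 = 17·262 − 21·212
2 = −21·2308 + 185·262
2 = 185·74118 − 5941·2308
2 = −5941·76426 + 6126·74118
2 = 6126·303396 − 24319·76426
2 = −24319·11302078 + 905929·303396
So 2 = (-24319)·11302078 + (905929)·303396.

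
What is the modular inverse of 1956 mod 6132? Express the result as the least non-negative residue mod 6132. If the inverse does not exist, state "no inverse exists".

no inverse exists

Euclidean algorithm on 6132, 1956:
6132 = 3*1956 + 264
1956 = 7*264 + 108
264 = 2*108 + 48
108 = 2*48 + 12
48 = 4*12 + 0
Since gcd = 12 > 1, 1956 is not a unit mod 6132.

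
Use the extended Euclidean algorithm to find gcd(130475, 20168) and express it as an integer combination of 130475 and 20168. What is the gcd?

1

Apply Euclid's algorithm to 130475 and 20168:
130475 = 6×20168 + 9467
20168 = 2×9467 + 1234
9467 = 7×1234 + 829
1234 = 1×829 + 405
829 = 2×405 + 19
405 = 21×19 + 6
19 = 3×6 + 1
6 = 6×1 + 0
gcd(130475, 20168) = 1.
Back-substituting:
1 = 19 − 3·6
1 = −3·405 + 64·19
1 = 64·829 − 131·405
1 = −131·1234 + 195·829
1 = 195·9467 − 1496·1234
1 = −1496·20168 + 3187·9467
1 = 3187·130475 − 20618·20168
So 1 = (3187)·130475 + (-20618)·20168.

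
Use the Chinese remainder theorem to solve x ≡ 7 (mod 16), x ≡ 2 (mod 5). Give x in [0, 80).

Write x = 7 + 16·k. Then 16·k ≡ 2 − 7 ≡ 0 (mod 5).
Need 16⁻¹ mod 5. Extended Euclid on (5, 1):
5 = 5*1 + 0
16⁻¹ ≡ 1 (mod 5), so k ≡ 1·0 ≡ 0 (mod 5).
x = 7 + 16·0 = 7.

7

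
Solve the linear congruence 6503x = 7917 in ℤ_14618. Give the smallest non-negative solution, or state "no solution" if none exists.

First find gcd(6503, 14618):
14618 = 2×6503 + 1612
6503 = 4×1612 + 55
1612 = 29×55 + 17
55 = 3×17 + 4
17 = 4×4 + 1
4 = 4×1 + 0
gcd = 1, so a unique solution mod 14618 exists.
Back-substitute for the Bézout coefficients:
1 = 17 − 4·4
1 = −4·55 + 13·17
1 = 13·1612 − 381·55
1 = −381·6503 + 1537·1612
1 = 1537·14618 − 3455·6503
So 6503·(-3455) ≡ 1 (mod 14618), giving 6503⁻¹ ≡ 11163.
x ≡ 6503⁻¹·7917 ≡ 11163·7917 ≡ 11661 (mod 14618).

11661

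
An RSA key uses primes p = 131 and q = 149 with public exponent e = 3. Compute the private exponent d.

φ(n) = (p−1)(q−1) = 130·148 = 19240.
Need d with 3·d ≡ 1 (mod 19240). Apply the extended Euclidean algorithm:
19240 = 6413·3 + 1
3 = 3·1 + 0
Back-substitute:
1 = 19240 − 6413·3
So 3·(-6413) ≡ 1 (mod 19240), hence d ≡ -6413 ≡ 12827 (mod 19240).

12827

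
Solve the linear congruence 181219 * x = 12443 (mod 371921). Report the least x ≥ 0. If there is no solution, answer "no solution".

First find gcd(181219, 371921):
371921 = 2×181219 + 9483
181219 = 19×9483 + 1042
9483 = 9×1042 + 105
1042 = 9×105 + 97
105 = 1×97 + 8
97 = 12×8 + 1
8 = 8×1 + 0
gcd = 1, so a unique solution mod 371921 exists.
Back-substitute for the Bézout coefficients:
1 = 97 − 12·8
1 = −12·105 + 13·97
1 = 13·1042 − 129·105
1 = −129·9483 + 1174·1042
1 = 1174·181219 − 22435·9483
1 = −22435·371921 + 46044·181219
So 181219·(46044) ≡ 1 (mod 371921), giving 181219⁻¹ ≡ 46044.
x ≡ 181219⁻¹·12443 ≡ 46044·12443 ≡ 167152 (mod 371921).

167152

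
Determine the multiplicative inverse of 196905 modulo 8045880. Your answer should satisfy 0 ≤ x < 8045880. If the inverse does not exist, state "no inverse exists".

no inverse exists

Euclidean algorithm on 8045880, 196905:
8045880 = 40×196905 + 169680
196905 = 1×169680 + 27225
169680 = 6×27225 + 6330
27225 = 4×6330 + 1905
6330 = 3×1905 + 615
1905 = 3×615 + 60
615 = 10×60 + 15
60 = 4×15 + 0
The gcd is 15, not 1, hence no inverse exists.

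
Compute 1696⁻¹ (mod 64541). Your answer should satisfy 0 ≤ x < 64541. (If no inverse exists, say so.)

38169

Run Euclid on (64541, 1696):
64541 = 38·1696 + 93
1696 = 18·93 + 22
93 = 4·22 + 5
22 = 4·5 + 2
5 = 2·2 + 1
2 = 2·1 + 0
gcd = 1, so the inverse exists. Back-substitute:
1 = 5 − 2·2
1 = −2·22 + 9·5
1 = 9·93 − 38·22
1 = −38·1696 + 693·93
1 = 693·64541 − 26372·1696
Thus 1696·(-26372) ≡ 1 (mod 64541); reducing, -26372 mod 64541 = 38169.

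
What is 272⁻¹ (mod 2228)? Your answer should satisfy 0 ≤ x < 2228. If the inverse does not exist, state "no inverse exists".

Compute gcd(272, 2228):
2228 = 8×272 + 52
272 = 5×52 + 12
52 = 4×12 + 4
12 = 3×4 + 0
Since gcd = 4 > 1, 272 is not a unit mod 2228.

no inverse exists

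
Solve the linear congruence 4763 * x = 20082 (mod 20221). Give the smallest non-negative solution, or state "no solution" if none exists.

First find gcd(4763, 20221):
20221 = 4×4763 + 1169
4763 = 4×1169 + 87
1169 = 13×87 + 38
87 = 2×38 + 11
38 = 3×11 + 5
11 = 2×5 + 1
5 = 5×1 + 0
gcd = 1, so a unique solution mod 20221 exists.
Back-substitute for the Bézout coefficients:
1 = 11 − 2·5
1 = −2·38 + 7·11
1 = 7·87 − 16·38
1 = −16·1169 + 215·87
1 = 215·4763 − 876·1169
1 = −876·20221 + 3719·4763
So 4763·(3719) ≡ 1 (mod 20221), giving 4763⁻¹ ≡ 3719.
x ≡ 4763⁻¹·20082 ≡ 3719·20082 ≡ 8805 (mod 20221).

8805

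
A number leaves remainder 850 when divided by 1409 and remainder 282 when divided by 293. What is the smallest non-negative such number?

Write x = 850 + 1409·k. Then 1409·k ≡ 282 − 850 ≡ 18 (mod 293).
Need 1409⁻¹ mod 293. Extended Euclid on (293, 237):
293 = 1*237 + 56
237 = 4*56 + 13
56 = 4*13 + 4
13 = 3*4 + 1
4 = 4*1 + 0
Back-substitute:
1 = 13 − 3·4
1 = −3·56 + 13·13
1 = 13·237 − 55·56
1 = −55·293 + 68·237
1409⁻¹ ≡ 68 (mod 293), so k ≡ 68·18 ≡ 52 (mod 293).
x = 850 + 1409·52 = 74118.

74118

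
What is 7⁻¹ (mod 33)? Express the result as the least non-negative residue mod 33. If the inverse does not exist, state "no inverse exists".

19

Run Euclid on (33, 7):
33 = 4×7 + 5
7 = 1×5 + 2
5 = 2×2 + 1
2 = 2×1 + 0
Since gcd(7, 33) = 1, back-substitute to write 1 as a combination:
1 = 5 − 2·2
1 = −2·7 + 3·5
1 = 3·33 − 14·7
So 7·(-14) ≡ 1 (mod 33), and -14 ≡ 19 (mod 33).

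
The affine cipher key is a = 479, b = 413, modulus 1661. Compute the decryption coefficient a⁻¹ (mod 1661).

1179

Run Euclid on (1661, 479):
1661 = 3*479 + 224
479 = 2*224 + 31
224 = 7*31 + 7
31 = 4*7 + 3
7 = 2*3 + 1
3 = 3*1 + 0
gcd = 1, so the inverse exists. Back-substitute:
1 = 7 − 2·3
1 = −2·31 + 9·7
1 = 9·224 − 65·31
1 = −65·479 + 139·224
1 = 139·1661 − 482·479
Hence 479⁻¹ ≡ -482 ≡ 1179 (mod 1661).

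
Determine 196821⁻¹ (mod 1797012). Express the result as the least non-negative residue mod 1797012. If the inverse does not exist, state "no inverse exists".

no inverse exists

Compute gcd(196821, 1797012):
1797012 = 9*196821 + 25623
196821 = 7*25623 + 17460
25623 = 1*17460 + 8163
17460 = 2*8163 + 1134
8163 = 7*1134 + 225
1134 = 5*225 + 9
225 = 25*9 + 0
gcd(196821, 1797012) = 9 ≠ 1, so 196821 has no multiplicative inverse modulo 1797012.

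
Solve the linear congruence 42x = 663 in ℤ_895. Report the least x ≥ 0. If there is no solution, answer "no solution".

719

First find gcd(42, 895):
895 = 21×42 + 13
42 = 3×13 + 3
13 = 4×3 + 1
3 = 3×1 + 0
gcd = 1, so a unique solution mod 895 exists.
Back-substitute for the Bézout coefficients:
1 = 13 − 4·3
1 = −4·42 + 13·13
1 = 13·895 − 277·42
So 42·(-277) ≡ 1 (mod 895), giving 42⁻¹ ≡ 618.
x ≡ 42⁻¹·663 ≡ 618·663 ≡ 719 (mod 895).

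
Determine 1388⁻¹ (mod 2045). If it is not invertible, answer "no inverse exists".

912

gcd(2045, 1388) by repeated division:
2045 = 1*1388 + 657
1388 = 2*657 + 74
657 = 8*74 + 65
74 = 1*65 + 9
65 = 7*9 + 2
9 = 4*2 + 1
2 = 2*1 + 0
Since gcd(1388, 2045) = 1, back-substitute to write 1 as a combination:
1 = 9 − 4·2
1 = −4·65 + 29·9
1 = 29·74 − 33·65
1 = −33·657 + 293·74
1 = 293·1388 − 619·657
1 = −619·2045 + 912·1388
So 1388·912 ≡ 1 (mod 2045).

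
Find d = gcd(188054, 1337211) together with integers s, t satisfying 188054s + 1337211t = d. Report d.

1

Apply Euclid's algorithm to 1337211 and 188054:
1337211 = 7*188054 + 20833
188054 = 9*20833 + 557
20833 = 37*557 + 224
557 = 2*224 + 109
224 = 2*109 + 6
109 = 18*6 + 1
6 = 6*1 + 0
gcd(188054, 1337211) = 1.
Express as a combination:
1 = 109 − 18·6
1 = −18·224 + 37·109
1 = 37·557 − 92·224
1 = −92·20833 + 3441·557
1 = 3441·188054 − 31061·20833
1 = −31061·1337211 + 220868·188054
So 1 = (-31061)·1337211 + (220868)·188054.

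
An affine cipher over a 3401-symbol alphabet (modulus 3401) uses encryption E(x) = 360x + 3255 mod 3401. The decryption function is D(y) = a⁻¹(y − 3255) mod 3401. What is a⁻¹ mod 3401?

1880

Apply the Euclidean algorithm to 3401 and 360:
3401 = 9*360 + 161
360 = 2*161 + 38
161 = 4*38 + 9
38 = 4*9 + 2
9 = 4*2 + 1
2 = 2*1 + 0
gcd = 1, so the inverse exists. Back-substitute:
1 = 9 − 4·2
1 = −4·38 + 17·9
1 = 17·161 − 72·38
1 = −72·360 + 161·161
1 = 161·3401 − 1521·360
Thus 360·(-1521) ≡ 1 (mod 3401); reducing, -1521 mod 3401 = 1880.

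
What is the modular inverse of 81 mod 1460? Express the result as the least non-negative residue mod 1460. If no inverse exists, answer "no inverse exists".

Extended Euclidean algorithm:
1460 = 18×81 + 2
81 = 40×2 + 1
2 = 2×1 + 0
Since gcd(81, 1460) = 1, back-substitute to write 1 as a combination:
1 = 81 − 40·2
1 = −40·1460 + 721·81
So 81·721 ≡ 1 (mod 1460).

721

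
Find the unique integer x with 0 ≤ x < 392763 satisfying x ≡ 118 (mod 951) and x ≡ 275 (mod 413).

350086

Write x = 118 + 951·k. Then 951·k ≡ 275 − 118 ≡ 157 (mod 413).
Need 951⁻¹ mod 413. Extended Euclid on (413, 125):
413 = 3×125 + 38
125 = 3×38 + 11
38 = 3×11 + 5
11 = 2×5 + 1
5 = 5×1 + 0
Back-substitute:
1 = 11 − 2·5
1 = −2·38 + 7·11
1 = 7·125 − 23·38
1 = −23·413 + 76·125
951⁻¹ ≡ 76 (mod 413), so k ≡ 76·157 ≡ 368 (mod 413).
x = 118 + 951·368 = 350086.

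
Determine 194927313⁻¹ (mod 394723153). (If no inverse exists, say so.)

Extended Euclidean algorithm:
394723153 = 2×194927313 + 4868527
194927313 = 40×4868527 + 186233
4868527 = 26×186233 + 26469
186233 = 7×26469 + 950
26469 = 27×950 + 819
950 = 1×819 + 131
819 = 6×131 + 33
131 = 3×33 + 32
33 = 1×32 + 1
32 = 32×1 + 0
The gcd is 1. Working backward:
1 = 33 − 32
1 = −131 + 4·33
1 = 4·819 − 25·131
1 = −25·950 + 29·819
1 = 29·26469 − 808·950
1 = −808·186233 + 5685·26469
1 = 5685·4868527 − 148618·186233
1 = −148618·194927313 + 5950405·4868527
1 = 5950405·394723153 − 12049428·194927313
Thus 194927313·(-12049428) ≡ 1 (mod 394723153); reducing, -12049428 mod 394723153 = 382673725.

382673725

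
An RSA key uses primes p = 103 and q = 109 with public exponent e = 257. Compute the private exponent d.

10073

φ(n) = (p−1)(q−1) = 102·108 = 11016.
Need d with 257·d ≡ 1 (mod 11016). Apply the extended Euclidean algorithm:
11016 = 42·257 + 222
257 = 1·222 + 35
222 = 6·35 + 12
35 = 2·12 + 11
12 = 1·11 + 1
11 = 11·1 + 0
Back-substitute:
1 = 12 − 11
1 = −35 + 3·12
1 = 3·222 − 19·35
1 = −19·257 + 22·222
1 = 22·11016 − 943·257
So 257·(-943) ≡ 1 (mod 11016), hence d ≡ -943 ≡ 10073 (mod 11016).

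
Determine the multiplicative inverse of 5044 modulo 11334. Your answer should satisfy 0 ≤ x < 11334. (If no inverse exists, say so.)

no inverse exists

Euclidean algorithm on 11334, 5044:
11334 = 2×5044 + 1246
5044 = 4×1246 + 60
1246 = 20×60 + 46
60 = 1×46 + 14
46 = 3×14 + 4
14 = 3×4 + 2
4 = 2×2 + 0
gcd(5044, 11334) = 2 ≠ 1, so 5044 has no multiplicative inverse modulo 11334.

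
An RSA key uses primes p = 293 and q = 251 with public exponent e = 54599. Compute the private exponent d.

50399

φ(n) = (p−1)(q−1) = 292·250 = 73000.
Need d with 54599·d ≡ 1 (mod 73000). Apply the extended Euclidean algorithm:
73000 = 1·54599 + 18401
54599 = 2·18401 + 17797
18401 = 1·17797 + 604
17797 = 29·604 + 281
604 = 2·281 + 42
281 = 6·42 + 29
42 = 1·29 + 13
29 = 2·13 + 3
13 = 4·3 + 1
3 = 3·1 + 0
Back-substitute:
1 = 13 − 4·3
1 = −4·29 + 9·13
1 = 9·42 − 13·29
1 = −13·281 + 87·42
1 = 87·604 − 187·281
1 = −187·17797 + 5510·604
1 = 5510·18401 − 5697·17797
1 = −5697·54599 + 16904·18401
1 = 16904·73000 − 22601·54599
So 54599·(-22601) ≡ 1 (mod 73000), hence d ≡ -22601 ≡ 50399 (mod 73000).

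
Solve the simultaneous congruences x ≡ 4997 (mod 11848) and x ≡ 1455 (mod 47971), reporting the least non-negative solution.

Write x = 4997 + 11848·k. Then 11848·k ≡ 1455 − 4997 ≡ 44429 (mod 47971).
Need 11848⁻¹ mod 47971. Extended Euclid on (47971, 11848):
47971 = 4×11848 + 579
11848 = 20×579 + 268
579 = 2×268 + 43
268 = 6×43 + 10
43 = 4×10 + 3
10 = 3×3 + 1
3 = 3×1 + 0
Back-substitute:
1 = 10 − 3·3
1 = −3·43 + 13·10
1 = 13·268 − 81·43
1 = −81·579 + 175·268
1 = 175·11848 − 3581·579
1 = −3581·47971 + 14499·11848
11848⁻¹ ≡ 14499 (mod 47971), so k ≡ 14499·44429 ≡ 21483 (mod 47971).
x = 4997 + 11848·21483 = 254535581.

254535581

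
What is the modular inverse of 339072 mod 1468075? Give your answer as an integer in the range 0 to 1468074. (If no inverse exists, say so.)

Extended Euclidean algorithm:
1468075 = 4*339072 + 111787
339072 = 3*111787 + 3711
111787 = 30*3711 + 457
3711 = 8*457 + 55
457 = 8*55 + 17
55 = 3*17 + 4
17 = 4*4 + 1
4 = 4*1 + 0
Since gcd(339072, 1468075) = 1, back-substitute to write 1 as a combination:
1 = 17 − 4·4
1 = −4·55 + 13·17
1 = 13·457 − 108·55
1 = −108·3711 + 877·457
1 = 877·111787 − 26418·3711
1 = −26418·339072 + 80131·111787
1 = 80131·1468075 − 346942·339072
So 339072·(-346942) ≡ 1 (mod 1468075), and -346942 ≡ 1121133 (mod 1468075).

1121133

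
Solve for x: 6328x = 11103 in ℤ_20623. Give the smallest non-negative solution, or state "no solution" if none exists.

First find gcd(6328, 20623):
20623 = 3*6328 + 1639
6328 = 3*1639 + 1411
1639 = 1*1411 + 228
1411 = 6*228 + 43
228 = 5*43 + 13
43 = 3*13 + 4
13 = 3*4 + 1
4 = 4*1 + 0
gcd = 1, so a unique solution mod 20623 exists.
Back-substitute for the Bézout coefficients:
1 = 13 − 3·4
1 = −3·43 + 10·13
1 = 10·228 − 53·43
1 = −53·1411 + 328·228
1 = 328·1639 − 381·1411
1 = −381·6328 + 1471·1639
1 = 1471·20623 − 4794·6328
So 6328·(-4794) ≡ 1 (mod 20623), giving 6328⁻¹ ≡ 15829.
x ≡ 6328⁻¹·11103 ≡ 15829·11103 ≡ 181 (mod 20623).

181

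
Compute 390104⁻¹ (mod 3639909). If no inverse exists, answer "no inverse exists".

no inverse exists

Euclidean algorithm on 3639909, 390104:
3639909 = 9×390104 + 128973
390104 = 3×128973 + 3185
128973 = 40×3185 + 1573
3185 = 2×1573 + 39
1573 = 40×39 + 13
39 = 3×13 + 0
gcd(390104, 3639909) = 13 ≠ 1, so 390104 has no multiplicative inverse modulo 3639909.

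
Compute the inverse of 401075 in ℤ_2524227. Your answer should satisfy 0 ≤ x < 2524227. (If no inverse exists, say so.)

Extended Euclidean algorithm:
2524227 = 6*401075 + 117777
401075 = 3*117777 + 47744
117777 = 2*47744 + 22289
47744 = 2*22289 + 3166
22289 = 7*3166 + 127
3166 = 24*127 + 118
127 = 1*118 + 9
118 = 13*9 + 1
9 = 9*1 + 0
Since gcd(401075, 2524227) = 1, back-substitute to write 1 as a combination:
1 = 118 − 13·9
1 = −13·127 + 14·118
1 = 14·3166 − 349·127
1 = −349·22289 + 2457·3166
1 = 2457·47744 − 5263·22289
1 = −5263·117777 + 12983·47744
1 = 12983·401075 − 44212·117777
1 = −44212·2524227 + 278255·401075
So 401075·278255 ≡ 1 (mod 2524227).

278255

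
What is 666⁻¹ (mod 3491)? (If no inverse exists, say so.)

Run Euclid on (3491, 666):
3491 = 5*666 + 161
666 = 4*161 + 22
161 = 7*22 + 7
22 = 3*7 + 1
7 = 7*1 + 0
The gcd is 1. Working backward:
1 = 22 − 3·7
1 = −3·161 + 22·22
1 = 22·666 − 91·161
1 = −91·3491 + 477·666
So 666·477 ≡ 1 (mod 3491).

477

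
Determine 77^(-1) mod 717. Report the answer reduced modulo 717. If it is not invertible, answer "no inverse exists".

149

gcd(717, 77) by repeated division:
717 = 9×77 + 24
77 = 3×24 + 5
24 = 4×5 + 4
5 = 1×4 + 1
4 = 4×1 + 0
The gcd is 1. Working backward:
1 = 5 − 4
1 = −24 + 5·5
1 = 5·77 − 16·24
1 = −16·717 + 149·77
So 77·149 ≡ 1 (mod 717).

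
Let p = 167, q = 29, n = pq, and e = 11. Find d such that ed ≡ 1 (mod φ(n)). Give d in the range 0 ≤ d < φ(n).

φ(n) = (p−1)(q−1) = 166·28 = 4648.
Need d with 11·d ≡ 1 (mod 4648). Apply the extended Euclidean algorithm:
4648 = 422·11 + 6
11 = 1·6 + 5
6 = 1·5 + 1
5 = 5·1 + 0
Back-substitute:
1 = 6 − 5
1 = −11 + 2·6
1 = 2·4648 − 845·11
So 11·(-845) ≡ 1 (mod 4648), hence d ≡ -845 ≡ 3803 (mod 4648).

3803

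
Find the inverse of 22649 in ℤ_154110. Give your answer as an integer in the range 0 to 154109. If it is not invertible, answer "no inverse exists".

Euclidean algorithm on 154110, 22649:
154110 = 6*22649 + 18216
22649 = 1*18216 + 4433
18216 = 4*4433 + 484
4433 = 9*484 + 77
484 = 6*77 + 22
77 = 3*22 + 11
22 = 2*11 + 0
The gcd is 11, not 1, hence no inverse exists.

no inverse exists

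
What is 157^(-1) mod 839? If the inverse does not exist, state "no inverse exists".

668

gcd(839, 157) by repeated division:
839 = 5·157 + 54
157 = 2·54 + 49
54 = 1·49 + 5
49 = 9·5 + 4
5 = 1·4 + 1
4 = 4·1 + 0
Since gcd(157, 839) = 1, back-substitute to write 1 as a combination:
1 = 5 − 4
1 = −49 + 10·5
1 = 10·54 − 11·49
1 = −11·157 + 32·54
1 = 32·839 − 171·157
Hence 157⁻¹ ≡ -171 ≡ 668 (mod 839).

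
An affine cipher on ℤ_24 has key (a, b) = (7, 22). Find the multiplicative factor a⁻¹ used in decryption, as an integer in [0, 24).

Extended Euclidean algorithm:
24 = 3×7 + 3
7 = 2×3 + 1
3 = 3×1 + 0
Since gcd(7, 24) = 1, back-substitute to write 1 as a combination:
1 = 7 − 2·3
1 = −2·24 + 7·7
So 7·7 ≡ 1 (mod 24).

7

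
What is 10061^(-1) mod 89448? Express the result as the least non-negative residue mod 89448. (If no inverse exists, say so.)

21773

Extended Euclidean algorithm:
89448 = 8·10061 + 8960
10061 = 1·8960 + 1101
8960 = 8·1101 + 152
1101 = 7·152 + 37
152 = 4·37 + 4
37 = 9·4 + 1
4 = 4·1 + 0
gcd = 1, so the inverse exists. Back-substitute:
1 = 37 − 9·4
1 = −9·152 + 37·37
1 = 37·1101 − 268·152
1 = −268·8960 + 2181·1101
1 = 2181·10061 − 2449·8960
1 = −2449·89448 + 21773·10061
So 10061·21773 ≡ 1 (mod 89448).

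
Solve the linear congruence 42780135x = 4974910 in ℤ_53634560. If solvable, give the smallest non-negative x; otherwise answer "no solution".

10556690

First find gcd(42780135, 53634560):
53634560 = 1*42780135 + 10854425
42780135 = 3*10854425 + 10216860
10854425 = 1*10216860 + 637565
10216860 = 16*637565 + 15820
637565 = 40*15820 + 4765
15820 = 3*4765 + 1525
4765 = 3*1525 + 190
1525 = 8*190 + 5
190 = 38*5 + 0
gcd = 5 and 5 | 4974910, so solutions exist. Divide through by 5: 8556027x ≡ 994982 (mod 10726912).
Now find 8556027⁻¹ mod 10726912:
10726912 = 1·8556027 + 2170885
8556027 = 3·2170885 + 2043372
2170885 = 1·2043372 + 127513
2043372 = 16·127513 + 3164
127513 = 40·3164 + 953
3164 = 3·953 + 305
953 = 3·305 + 38
305 = 8·38 + 1
38 = 38·1 + 0
Back-substitute:
1 = 305 − 8·38
1 = −8·953 + 25·305
1 = 25·3164 − 83·953
1 = −83·127513 + 3345·3164
1 = 3345·2043372 − 53603·127513
1 = −53603·2170885 + 56948·2043372
1 = 56948·8556027 − 224447·2170885
1 = −224447·10726912 + 281395·8556027
So 8556027⁻¹ ≡ 281395 (mod 10726912).
Then x ≡ 281395·994982 ≡ 10556690 (mod 10726912); the smallest non-negative solution is x = 10556690.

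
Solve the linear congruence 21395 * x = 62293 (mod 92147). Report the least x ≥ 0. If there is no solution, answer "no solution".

First find gcd(21395, 92147):
92147 = 4·21395 + 6567
21395 = 3·6567 + 1694
6567 = 3·1694 + 1485
1694 = 1·1485 + 209
1485 = 7·209 + 22
209 = 9·22 + 11
22 = 2·11 + 0
gcd = 11 and 11 | 62293, so solutions exist. Divide through by 11: 1945x ≡ 5663 (mod 8377).
Now find 1945⁻¹ mod 8377:
8377 = 4*1945 + 597
1945 = 3*597 + 154
597 = 3*154 + 135
154 = 1*135 + 19
135 = 7*19 + 2
19 = 9*2 + 1
2 = 2*1 + 0
Back-substitute:
1 = 19 − 9·2
1 = −9·135 + 64·19
1 = 64·154 − 73·135
1 = −73·597 + 283·154
1 = 283·1945 − 922·597
1 = −922·8377 + 3971·1945
So 1945⁻¹ ≡ 3971 (mod 8377).
Then x ≡ 3971·5663 ≡ 3905 (mod 8377); the smallest non-negative solution is x = 3905.

3905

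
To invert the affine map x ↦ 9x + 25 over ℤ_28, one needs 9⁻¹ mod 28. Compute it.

Apply the Euclidean algorithm to 28 and 9:
28 = 3·9 + 1
9 = 9·1 + 0
The gcd is 1. Working backward:
1 = 28 − 3·9
So 9·(-3) ≡ 1 (mod 28), and -3 ≡ 25 (mod 28).

25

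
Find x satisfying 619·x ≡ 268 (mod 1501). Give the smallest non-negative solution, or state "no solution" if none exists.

First find gcd(619, 1501):
1501 = 2·619 + 263
619 = 2·263 + 93
263 = 2·93 + 77
93 = 1·77 + 16
77 = 4·16 + 13
16 = 1·13 + 3
13 = 4·3 + 1
3 = 3·1 + 0
gcd = 1, so a unique solution mod 1501 exists.
Back-substitute for the Bézout coefficients:
1 = 13 − 4·3
1 = −4·16 + 5·13
1 = 5·77 − 24·16
1 = −24·93 + 29·77
1 = 29·263 − 82·93
1 = −82·619 + 193·263
1 = 193·1501 − 468·619
So 619·(-468) ≡ 1 (mod 1501), giving 619⁻¹ ≡ 1033.
x ≡ 619⁻¹·268 ≡ 1033·268 ≡ 660 (mod 1501).

660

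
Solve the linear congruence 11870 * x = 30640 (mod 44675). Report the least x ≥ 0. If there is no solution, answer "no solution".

2592

First find gcd(11870, 44675):
44675 = 3*11870 + 9065
11870 = 1*9065 + 2805
9065 = 3*2805 + 650
2805 = 4*650 + 205
650 = 3*205 + 35
205 = 5*35 + 30
35 = 1*30 + 5
30 = 6*5 + 0
gcd = 5 and 5 | 30640, so solutions exist. Divide through by 5: 2374x ≡ 6128 (mod 8935).
Now find 2374⁻¹ mod 8935:
8935 = 3*2374 + 1813
2374 = 1*1813 + 561
1813 = 3*561 + 130
561 = 4*130 + 41
130 = 3*41 + 7
41 = 5*7 + 6
7 = 1*6 + 1
6 = 6*1 + 0
Back-substitute:
1 = 7 − 6
1 = −41 + 6·7
1 = 6·130 − 19·41
1 = −19·561 + 82·130
1 = 82·1813 − 265·561
1 = −265·2374 + 347·1813
1 = 347·8935 − 1306·2374
So 2374·(-1306) ≡ 1 (mod 8935), i.e. 2374⁻¹ ≡ 7629.
Then x ≡ 7629·6128 ≡ 2592 (mod 8935); the smallest non-negative solution is x = 2592.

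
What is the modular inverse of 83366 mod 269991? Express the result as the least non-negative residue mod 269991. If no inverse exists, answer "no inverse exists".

Run Euclid on (269991, 83366):
269991 = 3*83366 + 19893
83366 = 4*19893 + 3794
19893 = 5*3794 + 923
3794 = 4*923 + 102
923 = 9*102 + 5
102 = 20*5 + 2
5 = 2*2 + 1
2 = 2*1 + 0
Since gcd(83366, 269991) = 1, back-substitute to write 1 as a combination:
1 = 5 − 2·2
1 = −2·102 + 41·5
1 = 41·923 − 371·102
1 = −371·3794 + 1525·923
1 = 1525·19893 − 7996·3794
1 = −7996·83366 + 33509·19893
1 = 33509·269991 − 108523·83366
Thus 83366·(-108523) ≡ 1 (mod 269991); reducing, -108523 mod 269991 = 161468.

161468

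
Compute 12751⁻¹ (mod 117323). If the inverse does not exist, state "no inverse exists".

Run Euclid on (117323, 12751):
117323 = 9*12751 + 2564
12751 = 4*2564 + 2495
2564 = 1*2495 + 69
2495 = 36*69 + 11
69 = 6*11 + 3
11 = 3*3 + 2
3 = 1*2 + 1
2 = 2*1 + 0
The gcd is 1. Working backward:
1 = 3 − 2
1 = −11 + 4·3
1 = 4·69 − 25·11
1 = −25·2495 + 904·69
1 = 904·2564 − 929·2495
1 = −929·12751 + 4620·2564
1 = 4620·117323 − 42509·12751
Thus 12751·(-42509) ≡ 1 (mod 117323); reducing, -42509 mod 117323 = 74814.

74814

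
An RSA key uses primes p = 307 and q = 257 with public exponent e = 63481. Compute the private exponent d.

φ(n) = (p−1)(q−1) = 306·256 = 78336.
Need d with 63481·d ≡ 1 (mod 78336). Apply the extended Euclidean algorithm:
78336 = 1*63481 + 14855
63481 = 4*14855 + 4061
14855 = 3*4061 + 2672
4061 = 1*2672 + 1389
2672 = 1*1389 + 1283
1389 = 1*1283 + 106
1283 = 12*106 + 11
106 = 9*11 + 7
11 = 1*7 + 4
7 = 1*4 + 3
4 = 1*3 + 1
3 = 3*1 + 0
Back-substitute:
1 = 4 − 3
1 = −7 + 2·4
1 = 2·11 − 3·7
1 = −3·106 + 29·11
1 = 29·1283 − 351·106
1 = −351·1389 + 380·1283
1 = 380·2672 − 731·1389
1 = −731·4061 + 1111·2672
1 = 1111·14855 − 4064·4061
1 = −4064·63481 + 17367·14855
1 = 17367·78336 − 21431·63481
So 63481·(-21431) ≡ 1 (mod 78336), hence d ≡ -21431 ≡ 56905 (mod 78336).

56905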